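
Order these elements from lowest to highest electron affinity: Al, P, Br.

Al < P < Br

Al is in period 3, group 13; P is in period 3, group 15; Br is in period 4, group 17.
Adding an electron releases more energy for atoms nearer the top right (short of the noble gases).
Here both period and group differ, so the two effects have to be weighed against each other.
P > Al: P lies to the right of Al in period 3, so the across-period effect alone puts P higher.
Br > P: the two effects oppose for this pair; the across-period effect wins (325 vs 72 kJ/mol).
Tabulated electron affinity (kJ/mol): Al 42, P 72, Br 325.
So from lowest to highest: Al < P < Br.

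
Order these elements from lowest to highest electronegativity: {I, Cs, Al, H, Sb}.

H is in period 1, group 1; Al is in period 3, group 13; Sb is in period 5, group 15; I is in period 5, group 17; Cs is in period 6, group 1.
EN rises left→right (higher Z_eff, smaller atoms) and falls top→bottom (larger, more shielded atoms).
Here both period and group differ, so the two effects have to be weighed against each other.
Al > Cs: relative to Cs, both the across-period and down-group shifts push Al's electronegativity up.
Sb > Al: period and group pull opposite ways; the across-period shift dominates (2.05 vs 1.61).
H > Sb: the two effects oppose for this pair; the down-group effect wins (2.20 vs 2.05).
I > H: the two effects oppose for this pair; the across-period effect wins (2.66 vs 2.20).
Tabulated electronegativity (Pauling): H 2.20, Al 1.61, Sb 2.05, I 2.66, Cs 0.79.
So from lowest to highest: Cs < Al < Sb < H < I.

Cs < Al < Sb < H < I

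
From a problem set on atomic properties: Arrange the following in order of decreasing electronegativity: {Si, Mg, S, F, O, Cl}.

F > O > Cl > S > Si > Mg

O is in period 2, group 16; F is in period 2, group 17; Mg is in period 3, group 2; Si is in period 3, group 14; S is in period 3, group 16; Cl is in period 3, group 17.
Atoms toward the upper right of the periodic table pull bonding electrons most strongly.
Here both period and group differ, so the two effects have to be weighed against each other.
Si > Mg: Si lies to the right of Mg in period 3, so the across-period effect alone puts Si higher.
S > Si: S lies to the right of Si in period 3, so the across-period effect alone puts S higher.
Cl > S: Cl lies to the right of S in period 3, so the across-period effect alone puts Cl higher.
O > Cl: period and group pull opposite ways; the down-group shift dominates (3.44 vs 3.16).
F > O: F lies to the right of O in period 2, so the across-period effect alone puts F higher.
Approximate values (Pauling): O 3.44, F 3.98, Mg 1.31, Si 1.90, S 2.58, Cl 3.16.
So from highest to lowest: F > O > Cl > S > Si > Mg.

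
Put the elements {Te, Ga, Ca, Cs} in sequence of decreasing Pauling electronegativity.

Te > Ga > Ca > Cs

Ca is in period 4, group 2; Ga is in period 4, group 13; Te is in period 5, group 16; Cs is in period 6, group 1.
Smaller atoms with higher effective nuclear charge are more electronegative.
Neither a single period nor a single group — weigh both effects.
Ca > Cs: relative to Cs, both the across-period and down-group shifts push Ca's electronegativity up.
Ga > Ca: Ga lies to the right of Ca in period 4, so the across-period effect alone puts Ga higher.
Te > Ga: period and group pull opposite ways; the across-period shift dominates (2.10 vs 1.81).
For reference (Pauling): Ca 1.00, Ga 1.81, Te 2.10, Cs 0.79.
So from highest to lowest: Te > Ga > Ca > Cs.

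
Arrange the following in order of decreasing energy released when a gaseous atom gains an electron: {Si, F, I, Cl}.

Cl > F > I > Si

F is in period 2, group 17; Si is in period 3, group 14; Cl is in period 3, group 17; I is in period 5, group 17.
Electron affinity generally becomes more exothermic across a period toward the halogens and less exothermic down a group.
Neither a single period nor a single group — weigh both effects.
I > Si: period and group pull opposite ways; the across-period shift dominates (295 vs 134 kJ/mol).
F > I: F sits above I in group 17, so the down-group effect alone puts F higher.
Cl > F: this pair runs against the simple trend — see the exception note.
Note the exception: Cl has a higher electron affinity than F, contrary to the simple trend — F's small 2p subshell makes the incoming electron feel strong e⁻–e⁻ repulsion, so Cl actually releases more energy on gaining an electron.
Approximate values (kJ/mol): F 328, Si 134, Cl 349, I 295.
So from highest to lowest: Cl > F > I > Si.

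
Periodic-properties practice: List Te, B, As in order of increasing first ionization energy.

B is in period 2, group 13; As is in period 4, group 15; Te is in period 5, group 16.
Across a period the outer electron is held more tightly (higher IE₁); down a group it sits in a higher shell, more shielded, and comes off more easily.
Neither a single period nor a single group — weigh both effects.
Te > B: the two effects oppose for this pair; the across-period effect wins (869 vs 801 kJ/mol).
As > Te: the two effects oppose for this pair; the down-group effect wins (947 vs 869 kJ/mol).
Approximate values (kJ/mol): B 801, As 947, Te 869.
So from lowest to highest: B < Te < As.

B < Te < As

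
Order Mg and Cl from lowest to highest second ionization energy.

Consider each +1 ion: Mg⁺ still has 1 valence electron; Cl⁺ still has 6 valence electrons.
All are still removing valence electrons, so compare the +1 ions as you would atoms: IE_2 generally rises across a period (higher Z_eff) and falls down a group (larger shell), subject to the usual subshell exceptions.
Valence configurations: Mg⁺ [Ne]3s¹, Cl⁺ [Ne]3s²3p⁴.
Approximate IE_2 values (kJ/mol): Mg 1451, Cl 2298.
Putting it together, IE_2: Mg < Cl.

Mg, Cl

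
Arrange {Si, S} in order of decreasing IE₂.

IE_2 is the cost of taking one more electron from the +1 cation: Si⁺ still has 3 valence electrons; S⁺ still has 5 valence electrons.
All are still removing valence electrons, so compare the +1 ions as you would atoms: IE_2 generally rises across a period (higher Z_eff) and falls down a group (larger shell), subject to the usual subshell exceptions.
Valence configurations: Si⁺ [Ne]3s²3p¹, S⁺ [Ne]3s²3p³.
Approximate IE_2 values (kJ/mol): Si 1577, S 2252.
Putting it together, IE_2: Si < S.

S > Si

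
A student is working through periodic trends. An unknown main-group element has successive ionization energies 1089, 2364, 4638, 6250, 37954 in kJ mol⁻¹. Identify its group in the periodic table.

Look for the largest jump between consecutive ionization energies: IE5/IE4 ≈ 6.1, far larger than any earlier ratio.
That jump marks the point where a core electron is being removed. So the atom has 4 valence electrons.
A main-group element with 4 valence electrons is in group 14.

Group 14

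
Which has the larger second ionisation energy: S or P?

S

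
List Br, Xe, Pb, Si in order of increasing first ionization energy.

Si is in period 3, group 14; Br is in period 4, group 17; Xe is in period 5, group 18; Pb is in period 6, group 14.
IE₁ increases left→right with effective nuclear charge and decreases top→bottom as the valence shell moves farther out.
Neither a single period nor a single group — weigh both effects.
Si > Pb: they share group 14; the group trend gives Si the larger value.
Br > Si: the two effects oppose for this pair; the across-period effect wins (1140 vs 786 kJ/mol).
Xe > Br: the two effects oppose for this pair; the across-period effect wins (1170 vs 1140 kJ/mol).
Tabulated first ionization energy (kJ/mol): Si 786, Br 1140, Xe 1170, Pb 716.
So from lowest to highest: Pb < Si < Br < Xe.

Pb, Si, Br, Xe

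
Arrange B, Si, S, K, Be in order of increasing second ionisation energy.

Consider each +1 ion: B⁺ still has 2 valence electrons; Si⁺ still has 3 valence electrons; S⁺ still has 5 valence electrons; K⁺ is the bare [Ar] core; Be⁺ still has 1 valence electron.
Core electrons are held far more tightly than valence electrons, so K tops the IE_2 order.
Valence configurations: B⁺ [He]2s², Si⁺ [Ne]3s²3p¹, S⁺ [Ne]3s²3p³, Be⁺ [He]2s¹.
Approximate IE_2 values (kJ/mol): B 2427, Si 1577, S 2252, K 3052, Be 1757.
Hence IE_2: Si < Be < S < B < K.

Si < Be < S < B < K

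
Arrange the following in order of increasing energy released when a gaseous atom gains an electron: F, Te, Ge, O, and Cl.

Ge < O < Te < F < Cl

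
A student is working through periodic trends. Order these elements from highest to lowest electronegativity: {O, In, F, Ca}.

Atoms toward the upper right of the periodic table pull bonding electrons most strongly.
Neither a single period nor a single group — weigh both effects.
In > Ca: the two effects oppose for this pair; the across-period effect wins (1.78 vs 1.00).
O > In: relative to In, both the across-period and down-group shifts push O's electronegativity up.
F > O: both are in period 2; the period trend gives F the larger value.
Tabulated electronegativity (Pauling): O 3.44, F 3.98, Ca 1.00, In 1.78.
So from highest to lowest: F > O > In > Ca.

F > O > In > Ca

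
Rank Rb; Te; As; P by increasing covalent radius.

Moving right in a period, electrons are added to the same shell under a stronger nuclear pull, so atoms get smaller; moving down, a new shell is opened and atoms get larger.
Neither a single period nor a single group — weigh both effects.
As > P: As sits below P in group 15, so the down-group effect alone puts As larger.
Te > As: period and group pull opposite ways; the down-group shift dominates (136 vs 121 pm).
Rb > Te: Rb lies to the left of Te in period 5, so the across-period effect alone puts Rb larger.
Tabulated atomic radius (pm): P 111, As 121, Rb 210, Te 136.
So from smallest to largest: P < As < Te < Rb.

P < As < Te < Rb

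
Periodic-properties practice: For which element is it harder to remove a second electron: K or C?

Consider each +1 ion: K⁺ is the bare [Ar] core; C⁺ still has 3 valence electrons.
Pulling an electron out of a noble-gas core costs far more than removing a remaining valence electron, so K sits at the high end of IE_2.
The numbers (kJ/mol): K 3052, C 2353.
Putting it together, IE_2: C < K.

K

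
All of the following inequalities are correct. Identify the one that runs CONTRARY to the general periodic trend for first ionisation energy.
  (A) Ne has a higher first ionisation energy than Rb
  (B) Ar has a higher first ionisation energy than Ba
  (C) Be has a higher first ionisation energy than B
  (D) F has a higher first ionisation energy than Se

(C)

The general trend: first ionisation energy increases across a period and decreases down a group.
(A) Ne (period 2, group 18) vs Rb (period 5, group 1): the stated order agrees with the simple trend.
(B) Ar (period 3, group 18) vs Ba (period 6, group 2): the stated order agrees with the simple trend.
(C) Be (period 2, group 2) vs B (period 2, group 13): the stated order contradicts the simple trend.
(D) F (period 2, group 17) vs Se (period 4, group 16): the stated order agrees with the simple trend.
The exception is (C): removing B's lone 2p electron is easier than breaking Be's filled 2s².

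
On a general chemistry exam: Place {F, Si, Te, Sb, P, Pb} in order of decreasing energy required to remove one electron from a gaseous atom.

F > P > Te > Sb > Si > Pb

F is in period 2, group 17; Si is in period 3, group 14; P is in period 3, group 15; Sb is in period 5, group 15; Te is in period 5, group 16; Pb is in period 6, group 14.
Removing the outermost electron gets harder across a period and easier down a group.
Here both period and group differ, so the two effects have to be weighed against each other.
Si > Pb: they share group 14; the group trend gives Si the larger value.
Sb > Si: period and group pull opposite ways; the across-period shift dominates (831 vs 786 kJ/mol).
Te > Sb: both are in period 5; the period trend gives Te the larger value.
P > Te: period and group pull opposite ways; the down-group shift dominates (1012 vs 869 kJ/mol).
F > P: both effects reinforce here, so F is clearly the higher of the two.
Tabulated first ionization energy (kJ/mol): F 1681, Si 786, P 1012, Sb 831, Te 869, Pb 716.
So from highest to lowest: F > P > Te > Sb > Si > Pb.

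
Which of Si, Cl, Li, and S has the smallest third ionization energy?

Consider each +2 ion: Si²⁺ still has 2 valence electrons; Cl²⁺ still has 5 valence electrons; Li²⁺ is already 1 electron into the core; S²⁺ still has 4 valence electrons.
Breaking into a closed-shell core is much more expensive than removing a leftover valence electron — Li has the largest IE_3 here.
Valence configurations: Si²⁺ [Ne]3s², Cl²⁺ [Ne]3s²3p³, S²⁺ [Ne]3s²3p².
Tabulated IE_3 (kJ/mol): Si 3232, Cl 3822, Li 11815, S 3357.
Putting it together, IE_3: Si < S < Cl < Li.

Si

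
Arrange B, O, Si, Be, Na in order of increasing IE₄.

Si < O < Na < Be < B

After 3 electrons have been removed, what remains? B³⁺ is the bare [He] core; O³⁺ still has 3 valence electrons; Si³⁺ still has 1 valence electron; Be³⁺ is already 1 electron into the core; Na³⁺ is already 2 electrons into the core.
Core electrons are held far more tightly than valence electrons, so Na, Be and B top the IE_4 order.
Valence configurations: O³⁺ [He]2s²2p¹, Si³⁺ [Ne]3s¹.
Tabulated IE_4 (kJ/mol): B 25026, O 7469, Si 4356, Be 21007, Na 9543.
So the fourth ionization energies run Si < O < Na < Be < B.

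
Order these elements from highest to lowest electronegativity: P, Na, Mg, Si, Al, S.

S, P, Si, Al, Mg, Na

Na is in period 3, group 1; Mg is in period 3, group 2; Al is in period 3, group 13; Si is in period 3, group 14; P is in period 3, group 15; S is in period 3, group 16.
EN rises left→right (higher Z_eff, smaller atoms) and falls top→bottom (larger, more shielded atoms).
All lie in period 3, so electronegativity increases left to right.
So from highest to lowest: S > P > Si > Al > Mg > Na.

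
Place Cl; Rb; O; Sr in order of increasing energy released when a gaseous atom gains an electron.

O is in period 2, group 16; Cl is in period 3, group 17; Rb is in period 5, group 1; Sr is in period 5, group 2.
Adding an electron releases more energy for atoms nearer the top right (short of the noble gases).
Here both period and group differ, so the two effects have to be weighed against each other.
Rb > Sr: this pair runs against the simple trend — see the exception note.
O > Rb: relative to Rb, both the across-period and down-group shifts push O's electron affinity up.
Cl > O: the two effects oppose for this pair; the across-period effect wins (349 vs 141 kJ/mol).
Note the exception: Rb has a higher electron affinity than Sr, contrary to the simple trend — adding an electron to Sr (ns²) has to open a new, higher-energy np subshell, which is unfavourable.
For reference (kJ/mol): O 141, Cl 349, Rb 47, Sr 5.
So from lowest to highest: Sr < Rb < O < Cl.

Sr, Rb, O, Cl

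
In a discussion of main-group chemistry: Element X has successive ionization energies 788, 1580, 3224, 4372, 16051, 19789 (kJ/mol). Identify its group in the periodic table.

Group 14

Look for the largest jump between consecutive ionization energies: IE5/IE4 ≈ 3.7, far larger than any earlier ratio.
That jump marks the point where a core electron is being removed. So the atom has 4 valence electrons.
A main-group element with 4 valence electrons is in group 14.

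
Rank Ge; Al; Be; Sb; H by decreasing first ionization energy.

H is in period 1, group 1; Be is in period 2, group 2; Al is in period 3, group 13; Ge is in period 4, group 14; Sb is in period 5, group 15.
First ionization energy rises across a period (greater Z_eff holds electrons more tightly) and falls down a group (valence electrons are farther from the nucleus).
These sit on a diagonal, where the across-period and down-group effects partly cancel.
Ge > Al: the two effects oppose for this pair; the across-period effect wins (762 vs 578 kJ/mol).
Sb > Ge: period and group pull opposite ways; the across-period shift dominates (831 vs 762 kJ/mol).
Be > Sb: period and group pull opposite ways; the down-group shift dominates (900 vs 831 kJ/mol).
H > Be: period and group pull opposite ways; the down-group shift dominates (1312 vs 900 kJ/mol).
Approximate values (kJ/mol): H 1312, Be 900, Al 578, Ge 762, Sb 831.
So from highest to lowest: H > Be > Sb > Ge > Al.

H > Be > Sb > Ge > Al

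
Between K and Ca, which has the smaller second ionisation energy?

Ca

The second ionization energy removes an electron from the +1 ion. For each element: K⁺ is the bare [Ar] core; Ca⁺ still has 1 valence electron.
Core electrons are held far more tightly than valence electrons, so K tops the IE_2 order.
Approximate IE_2 values (kJ/mol): K 3052, Ca 1145.
Putting it together, IE_2: Ca < K.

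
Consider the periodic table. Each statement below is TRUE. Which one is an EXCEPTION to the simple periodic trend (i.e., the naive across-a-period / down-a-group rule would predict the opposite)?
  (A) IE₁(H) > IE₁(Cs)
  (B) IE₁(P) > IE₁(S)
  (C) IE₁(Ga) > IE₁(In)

The general trend: first ionisation energy increases across a period and decreases down a group.
(A) H (period 1, group 1) vs Cs (period 6, group 1): the stated order agrees with the simple trend.
(B) P (period 3, group 15) vs S (period 3, group 16): the stated order contradicts the simple trend.
(C) Ga (period 4, group 13) vs In (period 5, group 13): the stated order agrees with the simple trend.
The exception is (B): S (3p⁴) ionizes more easily than half-filled P (3p³) because the paired 3p electron in S is pushed out by e⁻–e⁻ repulsion.

(B)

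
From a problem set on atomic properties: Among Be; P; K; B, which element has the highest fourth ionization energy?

Consider each +3 ion: Be³⁺ is already 1 electron into the core; P³⁺ still has 2 valence electrons; K³⁺ is already 2 electrons into the core; B³⁺ is the bare [He] core.
Pulling an electron out of a noble-gas core costs far more than removing a remaining valence electron, so K, Be and B sit at the high end of IE_4.
The numbers (kJ/mol): Be 21007, P 4964, K 5877, B 25026.
So the fourth ionization energies run P < K < Be < B.

B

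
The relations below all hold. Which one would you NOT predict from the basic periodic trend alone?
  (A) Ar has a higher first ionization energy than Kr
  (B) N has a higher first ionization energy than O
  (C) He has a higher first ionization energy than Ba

(B)

The general trend: first ionization energy increases across a period and decreases down a group.
(A) Ar (period 3, group 18) vs Kr (period 4, group 18): the stated order agrees with the simple trend.
(B) N (period 2, group 15) vs O (period 2, group 16): the stated order contradicts the simple trend.
(C) He (period 1, group 18) vs Ba (period 6, group 2): the stated order agrees with the simple trend.
The exception is (B): pairing an electron in O's 2p⁴ costs repulsion energy, so O ionizes more easily than half-filled N (2p³).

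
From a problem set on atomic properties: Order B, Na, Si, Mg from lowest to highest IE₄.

The fourth ionization energy removes an electron from the +3 ion. For each element: B³⁺ is the bare [He] core; Na³⁺ is already 2 electrons into the core; Si³⁺ still has 1 valence electron; Mg³⁺ is already 1 electron into the core.
Core electrons are held far more tightly than valence electrons, so Na, Mg and B top the IE_4 order.
Approximate IE_4 values (kJ/mol): B 25026, Na 9543, Si 4356, Mg 10543.
Putting it together, IE_4: Si < Na < Mg < B.

Si < Na < Mg < B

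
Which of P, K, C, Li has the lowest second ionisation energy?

IE_2 is the cost of taking one more electron from the +1 cation: P⁺ still has 4 valence electrons; K⁺ is the bare [Ar] core; C⁺ still has 3 valence electrons; Li⁺ is the bare [He] core.
Core electrons are held far more tightly than valence electrons, so K and Li top the IE_2 order.
Valence configurations: P⁺ [Ne]3s²3p², C⁺ [He]2s²2p¹.
The numbers (kJ/mol): P 1907, K 3052, C 2353, Li 7298.
Hence IE_2: P < C < K < Li.

P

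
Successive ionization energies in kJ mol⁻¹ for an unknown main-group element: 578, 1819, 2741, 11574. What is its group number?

Group 13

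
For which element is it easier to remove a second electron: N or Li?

N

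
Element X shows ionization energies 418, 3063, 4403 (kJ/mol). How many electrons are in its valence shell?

Look for the largest jump between consecutive ionization energies: IE2/IE1 ≈ 7.3, far larger than any earlier ratio.
That jump marks the point where a core electron is being removed. So the atom has 1 valence electron.

1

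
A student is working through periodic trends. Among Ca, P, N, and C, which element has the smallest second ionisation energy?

After 1 electron has been removed, what remains? Ca⁺ still has 1 valence electron; P⁺ still has 4 valence electrons; N⁺ still has 4 valence electrons; C⁺ still has 3 valence electrons.
All are still removing valence electrons, so compare the +1 ions as you would atoms: IE_2 generally rises across a period (higher Z_eff) and falls down a group (larger shell), subject to the usual subshell exceptions.
Valence configurations: Ca⁺ [Ar]4s¹, P⁺ [Ne]3s²3p², N⁺ [He]2s²2p², C⁺ [He]2s²2p¹.
The numbers (kJ/mol): Ca 1145, P 1907, N 2856, C 2353.
Hence IE_2: Ca < P < C < N.

Ca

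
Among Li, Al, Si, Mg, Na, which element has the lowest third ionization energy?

Al

Consider each +2 ion: Li²⁺ is already 1 electron into the core; Al²⁺ still has 1 valence electron; Si²⁺ still has 2 valence electrons; Mg²⁺ is the bare [Ne] core; Na²⁺ is already 1 electron into the core.
Pulling an electron out of a noble-gas core costs far more than removing a remaining valence electron, so Na, Mg and Li sit at the high end of IE_3.
Valence configurations: Al²⁺ [Ne]3s¹, Si²⁺ [Ne]3s².
Tabulated IE_3 (kJ/mol): Li 11815, Al 2745, Si 3232, Mg 7733, Na 6910.
Hence IE_3: Al < Si < Na < Mg < Li.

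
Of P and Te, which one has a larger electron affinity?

Te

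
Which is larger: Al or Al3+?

Forming Al3+ removes 3 electrons from Al. Fewer electrons for the same nuclear charge means less shielding and a higher Z_eff on the remaining electrons, and for main-group metals the entire outer shell is lost.
A cation is smaller than its parent atom: Al3+ < Al.

Al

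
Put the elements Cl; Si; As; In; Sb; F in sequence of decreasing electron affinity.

F is in period 2, group 17; Si is in period 3, group 14; Cl is in period 3, group 17; As is in period 4, group 15; In is in period 5, group 13; Sb is in period 5, group 15.
Atoms with high Z_eff and room in the valence shell (especially the halogens) have the most exothermic electron affinities.
Here both period and group differ, so the two effects have to be weighed against each other.
As > In: both effects reinforce here, so As is clearly the higher of the two.
Sb > As: this pair runs against the simple trend — see the exception note.
Si > Sb: period and group pull opposite ways; the down-group shift dominates (134 vs 103 kJ/mol).
F > Si: both effects reinforce here, so F is clearly the higher of the two.
Cl > F: this pair runs against the simple trend — see the exception note.
Note the exception: Sb has a higher electron affinity than As, contrary to the simple trend — both are half-filled np³, but the pairing/repulsion penalty for the added electron shrinks as the p orbitals become larger and more diffuse down the group, and for Sb that outweighs the weaker nuclear attraction.
Note the exception: Cl has a higher electron affinity than F, contrary to the simple trend — F's small 2p subshell makes the incoming electron feel strong e⁻–e⁻ repulsion, so Cl actually releases more energy on gaining an electron.
Approximate values (kJ/mol): F 328, Si 134, Cl 349, As 78, In 29, Sb 103.
So from highest to lowest: Cl > F > Si > Sb > As > In.

Cl > F > Si > Sb > As > In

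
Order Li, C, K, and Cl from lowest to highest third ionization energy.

Cl < K < C < Li

IE_3 is the cost of taking one more electron from the +2 cation: Li²⁺ is already 1 electron into the core; C²⁺ still has 2 valence electrons; K²⁺ is already 1 electron into the core; Cl²⁺ still has 5 valence electrons.
Usually core removal costs more than valence removal, but here the competition is close: a tightly held n=2 valence electron can cost more to remove than an n=3 core electron, so the actual values have to decide it.
Valence configurations: C²⁺ [He]2s², Cl²⁺ [Ne]3s²3p³.
Tabulated IE_3 (kJ/mol): Li 11815, C 4620, K 4420, Cl 3822.
So the third ionization energies run Cl < K < C < Li.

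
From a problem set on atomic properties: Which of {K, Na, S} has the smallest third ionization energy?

S

The third ionization energy removes an electron from the +2 ion. For each element: K²⁺ is already 1 electron into the core; Na²⁺ is already 1 electron into the core; S²⁺ still has 4 valence electrons.
Pulling an electron out of a noble-gas core costs far more than removing a remaining valence electron, so K and Na sit at the high end of IE_3.
The numbers (kJ/mol): K 4420, Na 6910, S 3357.
Hence IE_3: S < K < Na.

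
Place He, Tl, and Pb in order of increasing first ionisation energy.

He is in period 1, group 18; Tl is in period 6, group 13; Pb is in period 6, group 14.
Across a period the outer electron is held more tightly (higher IE₁); down a group it sits in a higher shell, more shielded, and comes off more easily.
Here both period and group differ, so the two effects have to be weighed against each other.
Pb > Tl: Pb lies to the right of Tl in period 6, so the across-period effect alone puts Pb higher.
He > Pb: relative to Pb, both the across-period and down-group shifts push He's first ionization energy up.
Approximate values (kJ/mol): He 2372, Tl 589, Pb 716.
So from lowest to highest: Tl < Pb < He.

Tl < Pb < He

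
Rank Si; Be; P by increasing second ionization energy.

Si < Be < P

The second ionization energy removes an electron from the +1 ion. For each element: Si⁺ still has 3 valence electrons; Be⁺ still has 1 valence electron; P⁺ still has 4 valence electrons.
All are still removing valence electrons, so compare the +1 ions as you would atoms: IE_2 generally rises across a period (higher Z_eff) and falls down a group (larger shell), subject to the usual subshell exceptions.
Valence configurations: Si⁺ [Ne]3s²3p¹, Be⁺ [He]2s¹, P⁺ [Ne]3s²3p².
Approximate IE_2 values (kJ/mol): Si 1577, Be 1757, P 1907.
Putting it together, IE_2: Si < Be < P.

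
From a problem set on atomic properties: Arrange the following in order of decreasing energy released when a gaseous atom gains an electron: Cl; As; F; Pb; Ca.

Cl > F > As > Pb > Ca

F is in period 2, group 17; Cl is in period 3, group 17; Ca is in period 4, group 2; As is in period 4, group 15; Pb is in period 6, group 14.
Adding an electron releases more energy for atoms nearer the top right (short of the noble gases).
Here both period and group differ, so the two effects have to be weighed against each other.
Pb > Ca: the two effects oppose for this pair; the across-period effect wins (35 vs 2 kJ/mol).
As > Pb: both effects reinforce here, so As is clearly the higher of the two.
F > As: both effects reinforce here, so F is clearly the higher of the two.
Cl > F: this pair runs against the simple trend — see the exception note.
Note the exception: Cl has a higher electron affinity than F, contrary to the simple trend — F's small 2p subshell makes the incoming electron feel strong e⁻–e⁻ repulsion, so Cl actually releases more energy on gaining an electron.
Tabulated electron affinity (kJ/mol): F 328, Cl 349, Ca 2, As 78, Pb 35.
So from highest to lowest: Cl > F > As > Pb > Ca.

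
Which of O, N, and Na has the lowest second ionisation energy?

IE_2 is the cost of taking one more electron from the +1 cation: O⁺ still has 5 valence electrons; N⁺ still has 4 valence electrons; Na⁺ is the bare [Ne] core.
Core electrons are held far more tightly than valence electrons, so Na tops the IE_2 order.
Valence configurations: O⁺ [He]2s²2p³, N⁺ [He]2s²2p².
Approximate IE_2 values (kJ/mol): O 3388, N 2856, Na 4562.
Putting it together, IE_2: N < O < Na.

N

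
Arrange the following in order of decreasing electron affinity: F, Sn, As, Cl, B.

Cl, F, Sn, As, B

B is in period 2, group 13; F is in period 2, group 17; Cl is in period 3, group 17; As is in period 4, group 15; Sn is in period 5, group 14.
Electron affinity generally becomes more exothermic across a period toward the halogens and less exothermic down a group.
Here both period and group differ, so the two effects have to be weighed against each other.
As > B: period and group pull opposite ways; the across-period shift dominates (78 vs 27 kJ/mol).
Sn > As: this pair runs against the simple trend — see the exception note.
F > Sn: relative to Sn, both the across-period and down-group shifts push F's electron affinity up.
Cl > F: this pair runs against the simple trend — see the exception note.
Note the exception: Sn has a higher electron affinity than As, contrary to the simple trend — adding an electron to As's half-filled np³ subshell costs electron-pairing energy.
Note the exception: Cl has a higher electron affinity than F, contrary to the simple trend — F's small 2p subshell makes the incoming electron feel strong e⁻–e⁻ repulsion, so Cl actually releases more energy on gaining an electron.
Approximate values (kJ/mol): B 27, F 328, Cl 349, As 78, Sn 107.
So from highest to lowest: Cl > F > Sn > As > B.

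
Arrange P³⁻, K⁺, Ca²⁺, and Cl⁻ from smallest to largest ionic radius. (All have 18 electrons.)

All of these have 18 electrons, so size is governed by nuclear charge alone: the more protons, the stronger the pull on the same electron cloud, and the smaller the ion.
Nuclear charges: Ca²⁺ (Z=20), K⁺ (Z=19), Cl⁻ (Z=17), P³⁻ (Z=15).
Smallest to largest: Ca²⁺ < K⁺ < Cl⁻ < P³⁻.

Ca²⁺ < K⁺ < Cl⁻ < P³⁻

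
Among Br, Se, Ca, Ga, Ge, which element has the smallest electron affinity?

Ca

Ca is in period 4, group 2; Ga is in period 4, group 13; Ge is in period 4, group 14; Se is in period 4, group 16; Br is in period 4, group 17.
Atoms with high Z_eff and room in the valence shell (especially the halogens) have the most exothermic electron affinities.
All lie in period 4, so electron affinity increases left to right.
The smallest electron affinity among these belongs to Ca.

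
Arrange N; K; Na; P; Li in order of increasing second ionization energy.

P < N < K < Na < Li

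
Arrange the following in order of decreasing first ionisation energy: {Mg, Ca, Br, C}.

Br, C, Mg, Ca

C is in period 2, group 14; Mg is in period 3, group 2; Ca is in period 4, group 2; Br is in period 4, group 17.
IE₁ increases left→right with effective nuclear charge and decreases top→bottom as the valence shell moves farther out.
These span different periods and groups, so the two trends combine.
Mg > Ca: Mg sits above Ca in group 2, so the down-group effect alone puts Mg higher.
C > Mg: relative to Mg, both the across-period and down-group shifts push C's first ionization energy up.
Br > C: the two effects oppose for this pair; the across-period effect wins (1140 vs 1086 kJ/mol).
Approximate values (kJ/mol): C 1086, Mg 738, Ca 590, Br 1140.
So from highest to lowest: Br > C > Mg > Ca.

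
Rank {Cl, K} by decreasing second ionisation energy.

After 1 electron has been removed, what remains? Cl⁺ still has 6 valence electrons; K⁺ is the bare [Ar] core.
Pulling an electron out of a noble-gas core costs far more than removing a remaining valence electron, so K sits at the high end of IE_2.
The numbers (kJ/mol): Cl 2298, K 3052.
So the second ionization energies run Cl < K.

K, Cl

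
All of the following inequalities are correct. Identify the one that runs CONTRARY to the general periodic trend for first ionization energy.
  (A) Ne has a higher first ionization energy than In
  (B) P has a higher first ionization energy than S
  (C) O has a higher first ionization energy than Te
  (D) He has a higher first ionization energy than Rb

(B)

The general trend: first ionization energy increases across a period and decreases down a group.
(A) Ne (period 2, group 18) vs In (period 5, group 13): the stated order agrees with the simple trend.
(B) P (period 3, group 15) vs S (period 3, group 16): the stated order contradicts the simple trend.
(C) O (period 2, group 16) vs Te (period 5, group 16): the stated order agrees with the simple trend.
(D) He (period 1, group 18) vs Rb (period 5, group 1): the stated order agrees with the simple trend.
The exception is (B): S (3p⁴) ionizes more easily than half-filled P (3p³) because the paired 3p electron in S is pushed out by e⁻–e⁻ repulsion.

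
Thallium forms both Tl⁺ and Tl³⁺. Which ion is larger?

Both ions have Z = 81 protons, but Tl³⁺ has lost more electrons, so its remaining electrons feel a larger effective nuclear charge per electron and are pulled in more tightly.
Higher positive charge → smaller ion, so Tl⁺ > Tl³⁺.

Tl⁺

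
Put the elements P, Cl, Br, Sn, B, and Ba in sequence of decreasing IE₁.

Cl > Br > P > B > Sn > Ba

Removing the outermost electron gets harder across a period and easier down a group.
Neither a single period nor a single group — weigh both effects.
Sn > Ba: relative to Ba, both the across-period and down-group shifts push Sn's first ionization energy up.
B > Sn: period and group pull opposite ways; the down-group shift dominates (801 vs 709 kJ/mol).
P > B: the two effects oppose for this pair; the across-period effect wins (1012 vs 801 kJ/mol).
Br > P: the two effects oppose for this pair; the across-period effect wins (1140 vs 1012 kJ/mol).
Cl > Br: Cl sits above Br in group 17, so the down-group effect alone puts Cl higher.
Tabulated first ionization energy (kJ/mol): B 801, P 1012, Cl 1251, Br 1140, Sn 709, Ba 503.
So from highest to lowest: Cl > Br > P > B > Sn > Ba.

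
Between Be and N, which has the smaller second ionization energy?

Be

The second ionization energy removes an electron from the +1 ion. For each element: Be⁺ still has 1 valence electron; N⁺ still has 4 valence electrons.
All are still removing valence electrons, so compare the +1 ions as you would atoms: IE_2 generally rises across a period (higher Z_eff) and falls down a group (larger shell), subject to the usual subshell exceptions.
Valence configurations: Be⁺ [He]2s¹, N⁺ [He]2s²2p².
Tabulated IE_2 (kJ/mol): Be 1757, N 2856.
So the second ionization energies run Be < N.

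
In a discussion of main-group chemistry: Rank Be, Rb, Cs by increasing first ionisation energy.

Cs < Rb < Be

Be is in period 2, group 2; Rb is in period 5, group 1; Cs is in period 6, group 1.
First ionization energy rises across a period (greater Z_eff holds electrons more tightly) and falls down a group (valence electrons are farther from the nucleus).
Neither a single period nor a single group — weigh both effects.
Rb > Cs: Rb sits above Cs in group 1, so the down-group effect alone puts Rb higher.
Be > Rb: relative to Rb, both the across-period and down-group shifts push Be's first ionization energy up.
Tabulated first ionization energy (kJ/mol): Be 900, Rb 403, Cs 376.
So from lowest to highest: Cs < Rb < Be.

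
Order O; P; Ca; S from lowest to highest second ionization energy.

The second ionization energy removes an electron from the +1 ion. For each element: O⁺ still has 5 valence electrons; P⁺ still has 4 valence electrons; Ca⁺ still has 1 valence electron; S⁺ still has 5 valence electrons.
All are still removing valence electrons, so compare the +1 ions as you would atoms: IE_2 generally rises across a period (higher Z_eff) and falls down a group (larger shell), subject to the usual subshell exceptions.
Valence configurations: O⁺ [He]2s²2p³, P⁺ [Ne]3s²3p², Ca⁺ [Ar]4s¹, S⁺ [Ne]3s²3p³.
The numbers (kJ/mol): O 3388, P 1907, Ca 1145, S 2252.
Putting it together, IE_2: Ca < P < S < O.

Ca < P < S < O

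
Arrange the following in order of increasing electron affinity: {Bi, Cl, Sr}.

Sr < Bi < Cl

Cl is in period 3, group 17; Sr is in period 5, group 2; Bi is in period 6, group 15.
Atoms with high Z_eff and room in the valence shell (especially the halogens) have the most exothermic electron affinities.
Neither a single period nor a single group — weigh both effects.
Bi > Sr: the two effects oppose for this pair; the across-period effect wins (91 vs 5 kJ/mol).
Cl > Bi: relative to Bi, both the across-period and down-group shifts push Cl's electron affinity up.
Tabulated electron affinity (kJ/mol): Cl 349, Sr 5, Bi 91.
So from lowest to highest: Sr < Bi < Cl.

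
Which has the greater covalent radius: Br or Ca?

Ca is in period 4, group 2; Br is in period 4, group 17.
Radius decreases left→right (rising Z_eff, same n) and increases top→bottom (higher n).
All lie in period 4, so atomic radius increases right to left.
So Ca has the greater covalent radius (Ca > Br).

Ca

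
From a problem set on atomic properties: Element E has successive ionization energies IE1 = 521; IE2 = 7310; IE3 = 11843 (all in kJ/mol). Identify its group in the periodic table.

Group 1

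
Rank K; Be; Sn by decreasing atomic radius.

Moving right in a period, electrons are added to the same shell under a stronger nuclear pull, so atoms get smaller; moving down, a new shell is opened and atoms get larger.
Here both period and group differ, so the two effects have to be weighed against each other.
Sn > Be: period and group pull opposite ways; the down-group shift dominates (140 vs 102 pm).
K > Sn: the two effects oppose for this pair; the across-period effect wins (196 vs 140 pm).
For reference (pm): Be 102, K 196, Sn 140.
So from largest to smallest: K > Sn > Be.

K > Sn > Be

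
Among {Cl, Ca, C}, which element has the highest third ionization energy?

Ca

The third ionization energy removes an electron from the +2 ion. For each element: Cl²⁺ still has 5 valence electrons; Ca²⁺ is the bare [Ar] core; C²⁺ still has 2 valence electrons.
Core electrons are held far more tightly than valence electrons, so Ca tops the IE_3 order.
Valence configurations: Cl²⁺ [Ne]3s²3p³, C²⁺ [He]2s².
Tabulated IE_3 (kJ/mol): Cl 3822, Ca 4912, C 4620.
So the third ionization energies run Cl < C < Ca.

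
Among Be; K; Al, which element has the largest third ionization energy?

Be

The third ionization energy removes an electron from the +2 ion. For each element: Be²⁺ is the bare [He] core; K²⁺ is already 1 electron into the core; Al²⁺ still has 1 valence electron.
Breaking into a closed-shell core is much more expensive than removing a leftover valence electron — K and Be have the largest IE_3 here.
Approximate IE_3 values (kJ/mol): Be 14849, K 4420, Al 2745.
Putting it together, IE_3: Al < K < Be.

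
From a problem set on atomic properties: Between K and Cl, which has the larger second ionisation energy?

K

The second ionization energy removes an electron from the +1 ion. For each element: K⁺ is the bare [Ar] core; Cl⁺ still has 6 valence electrons.
Pulling an electron out of a noble-gas core costs far more than removing a remaining valence electron, so K sits at the high end of IE_2.
Approximate IE_2 values (kJ/mol): K 3052, Cl 2298.
Overall IE_2 order: Cl < K.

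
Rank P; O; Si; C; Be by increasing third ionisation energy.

Consider each +2 ion: P²⁺ still has 3 valence electrons; O²⁺ still has 4 valence electrons; Si²⁺ still has 2 valence electrons; C²⁺ still has 2 valence electrons; Be²⁺ is the bare [He] core.
Breaking into a closed-shell core is much more expensive than removing a leftover valence electron — Be has the largest IE_3 here.
Valence configurations: P²⁺ [Ne]3s²3p¹, O²⁺ [He]2s²2p², Si²⁺ [Ne]3s², C²⁺ [He]2s².
P²⁺ loses a lone 3p electron whereas Si²⁺ must break into a filled 3s² pair, so IE_3(Si) > IE_3(P) even though P has the higher nuclear charge.
Approximate IE_3 values (kJ/mol): P 2914, O 5300, Si 3232, C 4620, Be 14849.
Putting it together, IE_3: P < Si < C < O < Be.

P < Si < C < O < Be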